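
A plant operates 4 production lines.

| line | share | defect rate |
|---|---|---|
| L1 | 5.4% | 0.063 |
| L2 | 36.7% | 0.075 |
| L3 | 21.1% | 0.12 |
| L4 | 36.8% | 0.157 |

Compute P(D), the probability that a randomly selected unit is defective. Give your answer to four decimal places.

P(D) ≈ 0.1140

P(D) = P(D|L1)·P(L1) + P(D|L2)·P(L2) + P(D|L3)·P(L3) + P(D|L4)·P(L4)
      = 0.063·0.054 + 0.075·0.367 + 0.12·0.211 + 0.157·0.368
      = 0.003402 + 0.027525 + 0.02532 + 0.057776 = 0.114023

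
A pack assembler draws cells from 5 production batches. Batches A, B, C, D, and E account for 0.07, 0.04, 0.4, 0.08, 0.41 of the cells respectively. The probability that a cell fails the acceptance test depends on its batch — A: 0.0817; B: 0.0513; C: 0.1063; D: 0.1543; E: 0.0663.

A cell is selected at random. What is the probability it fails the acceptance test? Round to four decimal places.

P(F) = P(F|A)·P(A) + P(F|B)·P(B) + P(F|C)·P(C) + P(F|D)·P(D) + P(F|E)·P(E)
      = 0.0817·0.07 + 0.0513·0.04 + 0.1063·0.4 + 0.1543·0.08 + 0.0663·0.41
      = 0.005719 + 0.002052 + 0.04252 + 0.012344 + 0.027183 = 0.089818

P(F) ≈ 0.0898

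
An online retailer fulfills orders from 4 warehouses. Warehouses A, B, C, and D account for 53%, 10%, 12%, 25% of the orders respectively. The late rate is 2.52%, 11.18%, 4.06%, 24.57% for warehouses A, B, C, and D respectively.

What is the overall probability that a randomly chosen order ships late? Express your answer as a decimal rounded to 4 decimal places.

Summing over the partition,
P(L) = P(L|A)·P(A) + P(L|B)·P(B) + P(L|C)·P(C) + P(L|D)·P(D)
      = 0.0252·0.53 + 0.1118·0.1 + 0.0406·0.12 + 0.2457·0.25
      = 0.013356 + 0.01118 + 0.004872 + 0.061425 = 0.090833

P(L) ≈ 0.0908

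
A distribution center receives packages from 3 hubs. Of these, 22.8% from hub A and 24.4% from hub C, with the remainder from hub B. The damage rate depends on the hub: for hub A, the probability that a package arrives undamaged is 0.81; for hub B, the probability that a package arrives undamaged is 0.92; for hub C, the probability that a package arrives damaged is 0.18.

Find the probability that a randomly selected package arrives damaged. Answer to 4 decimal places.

P(B) = 1 − (0.228 + 0.244) = 0.528.
P(D|A) = 1 − 0.81 = 0.19.
P(D|B) = 1 − 0.92 = 0.08.
Using total probability over the partition,
P(D) = P(D|A)·P(A) + P(D|B)·P(B) + P(D|C)·P(C)
      = 0.19·0.228 + 0.08·0.528 + 0.18·0.244
      = 0.04332 + 0.04224 + 0.04392 = 0.12948

0.1295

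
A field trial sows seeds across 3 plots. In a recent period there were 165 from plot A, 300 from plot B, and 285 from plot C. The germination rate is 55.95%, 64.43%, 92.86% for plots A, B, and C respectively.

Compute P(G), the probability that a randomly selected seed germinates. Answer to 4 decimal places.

Total: 165 + 300 + 285 = 750.
P(A) = 165/750 = 0.22. P(B) = 300/750 = 0.4. P(C) = 285/750 = 0.38.
P(G) = P(G|A)·P(A) + P(G|B)·P(B) + P(G|C)·P(C)
      = 0.5595·0.22 + 0.6443·0.4 + 0.9286·0.38
      = 0.12309 + 0.25772 + 0.352868 = 0.733678

0.7337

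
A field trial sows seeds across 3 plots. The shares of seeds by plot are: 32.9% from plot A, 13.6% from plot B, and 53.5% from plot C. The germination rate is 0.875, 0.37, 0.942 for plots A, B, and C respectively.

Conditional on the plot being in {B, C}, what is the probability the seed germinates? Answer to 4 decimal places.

Let S = {B, C}.
P(S) = 0.136 + 0.535 = 0.671.
P(G ∩ S) = 0.37·0.136 + 0.942·0.535 = 0.05032 + 0.50397 = 0.55429.
P(G | S) = 0.55429 / 0.671 = 0.826066…

0.8261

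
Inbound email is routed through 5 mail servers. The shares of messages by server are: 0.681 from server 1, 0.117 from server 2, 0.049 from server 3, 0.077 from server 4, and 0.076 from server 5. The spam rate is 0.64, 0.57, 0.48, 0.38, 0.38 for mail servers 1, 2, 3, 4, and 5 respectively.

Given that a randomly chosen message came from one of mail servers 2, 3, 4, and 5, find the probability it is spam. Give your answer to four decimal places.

Let J = {2, 3, 4, 5}.
P(J) = 0.117 + 0.049 + 0.077 + 0.076 = 0.319.
P(S ∩ J) = 0.57·0.117 + 0.48·0.049 + 0.38·0.077 + 0.38·0.076 = 0.06669 + 0.02352 + 0.02926 + 0.02888 = 0.14835.
P(S | J) = 0.14835 / 0.319 = 0.465047…

P(S|J) ≈ 0.4650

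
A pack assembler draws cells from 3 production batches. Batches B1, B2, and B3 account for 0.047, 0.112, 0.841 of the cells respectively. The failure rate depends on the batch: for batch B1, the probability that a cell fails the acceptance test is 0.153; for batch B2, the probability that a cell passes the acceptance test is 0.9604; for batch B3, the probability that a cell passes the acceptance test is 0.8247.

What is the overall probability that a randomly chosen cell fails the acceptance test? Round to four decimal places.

P(F|B2) = 1 − 0.9604 = 0.0396.
P(F|B3) = 1 − 0.8247 = 0.1753.
P(F) = P(F|B1)·P(B1) + P(F|B2)·P(B2) + P(F|B3)·P(B3)
      = 0.153·0.047 + 0.0396·0.112 + 0.1753·0.841
      = 0.007191 + 0.0044352 + 0.1474273 = 0.1590535

P(F) ≈ 0.1591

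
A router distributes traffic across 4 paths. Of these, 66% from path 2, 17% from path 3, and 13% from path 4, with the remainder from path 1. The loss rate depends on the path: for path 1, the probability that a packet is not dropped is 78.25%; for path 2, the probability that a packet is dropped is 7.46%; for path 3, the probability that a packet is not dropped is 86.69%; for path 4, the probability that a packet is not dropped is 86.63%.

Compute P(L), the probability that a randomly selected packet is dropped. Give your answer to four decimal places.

0.0979

P(1) = 1 − (0.66 + 0.17 + 0.13) = 0.04.
P(L|1) = 1 − 0.7825 = 0.2175.
P(L|3) = 1 − 0.8669 = 0.1331.
P(L|4) = 1 − 0.8663 = 0.1337.
Summing over the partition,
P(L) = P(L|1)·P(1) + P(L|2)·P(2) + P(L|3)·P(3) + P(L|4)·P(4)
      = 0.2175·0.04 + 0.0746·0.66 + 0.1331·0.17 + 0.1337·0.13
      = 0.0087 + 0.049236 + 0.022627 + 0.017381 = 0.097944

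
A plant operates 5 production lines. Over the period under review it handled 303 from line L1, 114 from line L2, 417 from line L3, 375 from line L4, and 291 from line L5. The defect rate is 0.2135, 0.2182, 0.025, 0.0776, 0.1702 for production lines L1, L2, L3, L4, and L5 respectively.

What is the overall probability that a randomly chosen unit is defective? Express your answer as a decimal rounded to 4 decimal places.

0.1191

Total: 303 + 114 + 417 + 375 + 291 = 1500.
P(L1) = 303/1500 = 0.202. P(L2) = 114/1500 = 0.076. P(L3) = 417/1500 = 0.278. P(L4) = 375/1500 = 0.25. P(L5) = 291/1500 = 0.194.
By the law of total probability,
P(D) = P(D|L1)·P(L1) + P(D|L2)·P(L2) + P(D|L3)·P(L3) + P(D|L4)·P(L4) + P(D|L5)·P(L5)
      = 0.2135·0.202 + 0.2182·0.076 + 0.025·0.278 + 0.0776·0.25 + 0.1702·0.194
      = 0.043127 + 0.0165832 + 0.00695 + 0.0194 + 0.0330188 = 0.119079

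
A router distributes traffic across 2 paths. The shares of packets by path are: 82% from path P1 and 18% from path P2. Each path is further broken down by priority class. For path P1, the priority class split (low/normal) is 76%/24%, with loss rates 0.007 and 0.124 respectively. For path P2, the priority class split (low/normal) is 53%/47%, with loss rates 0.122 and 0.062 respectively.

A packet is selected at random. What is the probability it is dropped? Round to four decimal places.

P(L|P1) = 0.76·0.007 + 0.24·0.124 = 0.00532 + 0.02976 = 0.03508
P(L|P2) = 0.53·0.122 + 0.47·0.062 = 0.06466 + 0.02914 = 0.0938
By total probability over the outer partition,
P(L) = 0.82·0.03508 + 0.18·0.0938
      = 0.0287656 + 0.016884 = 0.0456496

P(L) ≈ 0.0456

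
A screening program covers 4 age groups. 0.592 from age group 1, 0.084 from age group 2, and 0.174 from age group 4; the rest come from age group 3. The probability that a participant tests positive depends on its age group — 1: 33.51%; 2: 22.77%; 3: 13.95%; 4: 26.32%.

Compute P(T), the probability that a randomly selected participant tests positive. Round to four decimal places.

P(T) ≈ 0.2842

P(3) = 1 − (0.592 + 0.084 + 0.174) = 0.15.
By the law of total probability,
P(T) = P(T|1)·P(1) + P(T|2)·P(2) + P(T|3)·P(3) + P(T|4)·P(4)
      = 0.3351·0.592 + 0.2277·0.084 + 0.1395·0.15 + 0.2632·0.174
      = 0.1983792 + 0.0191268 + 0.020925 + 0.0457968 = 0.2842278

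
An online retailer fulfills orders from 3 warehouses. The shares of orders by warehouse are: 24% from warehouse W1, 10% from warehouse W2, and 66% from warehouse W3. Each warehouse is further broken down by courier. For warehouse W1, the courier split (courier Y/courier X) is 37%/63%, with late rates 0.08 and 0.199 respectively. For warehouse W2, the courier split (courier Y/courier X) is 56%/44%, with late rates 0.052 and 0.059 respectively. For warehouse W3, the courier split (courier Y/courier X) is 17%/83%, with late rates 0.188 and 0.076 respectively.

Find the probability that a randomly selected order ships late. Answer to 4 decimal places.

0.1054

P(L|W1) = 0.37·0.08 + 0.63·0.199 = 0.0296 + 0.12537 = 0.15497
P(L|W2) = 0.56·0.052 + 0.44·0.059 = 0.02912 + 0.02596 = 0.05508
P(L|W3) = 0.17·0.188 + 0.83·0.076 = 0.03196 + 0.06308 = 0.09504
Then overall,
P(L) = 0.24·0.15497 + 0.1·0.05508 + 0.66·0.09504
      = 0.0371928 + 0.005508 + 0.0627264 = 0.1054272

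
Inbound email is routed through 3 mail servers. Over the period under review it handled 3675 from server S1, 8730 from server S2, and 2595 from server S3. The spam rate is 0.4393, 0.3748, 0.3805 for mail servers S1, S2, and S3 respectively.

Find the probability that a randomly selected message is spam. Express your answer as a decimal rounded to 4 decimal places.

0.3916

Total: 3675 + 8730 + 2595 = 15000.
P(S1) = 3675/15000 = 0.245. P(S2) = 8730/15000 = 0.582. P(S3) = 2595/15000 = 0.173.
P(S) = P(S|S1)·P(S1) + P(S|S2)·P(S2) + P(S|S3)·P(S3)
      = 0.4393·0.245 + 0.3748·0.582 + 0.3805·0.173
      = 0.1076285 + 0.2181336 + 0.0658265 = 0.3915886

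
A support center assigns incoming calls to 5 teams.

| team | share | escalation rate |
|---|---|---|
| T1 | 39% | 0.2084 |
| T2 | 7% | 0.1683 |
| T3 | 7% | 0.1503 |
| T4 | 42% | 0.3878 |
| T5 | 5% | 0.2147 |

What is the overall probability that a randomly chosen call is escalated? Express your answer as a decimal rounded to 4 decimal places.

By the law of total probability,
P(E) = P(E|T1)·P(T1) + P(E|T2)·P(T2) + P(E|T3)·P(T3) + P(E|T4)·P(T4) + P(E|T5)·P(T5)
      = 0.2084·0.39 + 0.1683·0.07 + 0.1503·0.07 + 0.3878·0.42 + 0.2147·0.05
      = 0.081276 + 0.011781 + 0.010521 + 0.162876 + 0.010735 = 0.277189

0.2772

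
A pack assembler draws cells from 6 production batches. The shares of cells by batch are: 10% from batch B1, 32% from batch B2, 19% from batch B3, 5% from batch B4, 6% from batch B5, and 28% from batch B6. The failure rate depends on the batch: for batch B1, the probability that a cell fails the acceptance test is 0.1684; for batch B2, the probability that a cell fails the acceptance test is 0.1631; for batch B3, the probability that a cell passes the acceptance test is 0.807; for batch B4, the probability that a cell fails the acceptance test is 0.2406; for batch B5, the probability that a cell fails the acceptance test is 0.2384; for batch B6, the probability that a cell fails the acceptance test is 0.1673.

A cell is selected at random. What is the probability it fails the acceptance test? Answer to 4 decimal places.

P(F) ≈ 0.1789

P(F|B3) = 1 − 0.807 = 0.193.
P(F) = P(F|B1)·P(B1) + P(F|B2)·P(B2) + P(F|B3)·P(B3) + P(F|B4)·P(B4) + P(F|B5)·P(B5) + P(F|B6)·P(B6)
      = 0.1684·0.1 + 0.1631·0.32 + 0.193·0.19 + 0.2406·0.05 + 0.2384·0.06 + 0.1673·0.28
      = 0.01684 + 0.052192 + 0.03667 + 0.01203 + 0.014304 + 0.046844 = 0.17888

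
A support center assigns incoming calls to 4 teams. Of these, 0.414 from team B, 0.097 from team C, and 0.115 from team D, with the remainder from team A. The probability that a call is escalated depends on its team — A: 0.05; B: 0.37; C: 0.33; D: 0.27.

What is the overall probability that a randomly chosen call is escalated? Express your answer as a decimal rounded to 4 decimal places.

P(A) = 1 − (0.414 + 0.097 + 0.115) = 0.374.
P(E) = P(E|A)·P(A) + P(E|B)·P(B) + P(E|C)·P(C) + P(E|D)·P(D)
      = 0.05·0.374 + 0.37·0.414 + 0.33·0.097 + 0.27·0.115
      = 0.0187 + 0.15318 + 0.03201 + 0.03105 = 0.23494

P(E) ≈ 0.2349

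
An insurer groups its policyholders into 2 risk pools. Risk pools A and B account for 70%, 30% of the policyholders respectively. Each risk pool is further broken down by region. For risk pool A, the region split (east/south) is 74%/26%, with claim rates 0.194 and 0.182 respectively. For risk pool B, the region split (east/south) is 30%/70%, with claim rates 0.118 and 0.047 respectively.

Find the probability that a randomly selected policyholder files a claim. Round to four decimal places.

0.1541

P(C|A) = 0.74·0.194 + 0.26·0.182 = 0.14356 + 0.04732 = 0.19088
P(C|B) = 0.3·0.118 + 0.7·0.047 = 0.0354 + 0.0329 = 0.0683
Then overall,
P(C) = 0.7·0.19088 + 0.3·0.0683
      = 0.133616 + 0.02049 = 0.154106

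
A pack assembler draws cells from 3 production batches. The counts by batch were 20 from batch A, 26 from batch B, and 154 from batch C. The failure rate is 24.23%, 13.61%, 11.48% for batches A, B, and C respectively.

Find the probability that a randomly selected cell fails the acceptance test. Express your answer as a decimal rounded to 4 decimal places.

Total: 20 + 26 + 154 = 200.
P(A) = 20/200 = 0.1. P(B) = 26/200 = 0.13. P(C) = 154/200 = 0.77.
By the law of total probability,
P(F) = P(F|A)·P(A) + P(F|B)·P(B) + P(F|C)·P(C)
      = 0.2423·0.1 + 0.1361·0.13 + 0.1148·0.77
      = 0.02423 + 0.017693 + 0.088396 = 0.130319

0.1303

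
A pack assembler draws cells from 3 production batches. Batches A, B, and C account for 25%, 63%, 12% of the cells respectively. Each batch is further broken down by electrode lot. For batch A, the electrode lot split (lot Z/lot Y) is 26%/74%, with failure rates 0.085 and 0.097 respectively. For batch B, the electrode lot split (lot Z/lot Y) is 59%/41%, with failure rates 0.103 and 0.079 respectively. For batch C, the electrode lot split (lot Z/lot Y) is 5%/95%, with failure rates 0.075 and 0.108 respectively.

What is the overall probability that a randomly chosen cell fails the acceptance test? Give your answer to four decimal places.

0.0949

P(F|A) = 0.26·0.085 + 0.74·0.097 = 0.0221 + 0.07178 = 0.09388
P(F|B) = 0.59·0.103 + 0.41·0.079 = 0.06077 + 0.03239 = 0.09316
P(F|C) = 0.05·0.075 + 0.95·0.108 = 0.00375 + 0.1026 = 0.10635
Then overall,
P(F) = 0.25·0.09388 + 0.63·0.09316 + 0.12·0.10635
      = 0.02347 + 0.0586908 + 0.012762 = 0.0949228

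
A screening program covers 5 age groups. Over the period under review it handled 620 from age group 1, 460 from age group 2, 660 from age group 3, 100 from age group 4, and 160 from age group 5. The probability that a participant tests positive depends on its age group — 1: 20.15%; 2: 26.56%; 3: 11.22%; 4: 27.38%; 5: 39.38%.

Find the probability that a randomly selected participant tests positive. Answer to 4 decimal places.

P(T) ≈ 0.2058

Total: 620 + 460 + 660 + 100 + 160 = 2000.
P(1) = 620/2000 = 0.31. P(2) = 460/2000 = 0.23. P(3) = 660/2000 = 0.33. P(4) = 100/2000 = 0.05. P(5) = 160/2000 = 0.08.
P(T) = P(T|1)·P(1) + P(T|2)·P(2) + P(T|3)·P(3) + P(T|4)·P(4) + P(T|5)·P(5)
      = 0.2015·0.31 + 0.2656·0.23 + 0.1122·0.33 + 0.2738·0.05 + 0.3938·0.08
      = 0.062465 + 0.061088 + 0.037026 + 0.01369 + 0.031504 = 0.205773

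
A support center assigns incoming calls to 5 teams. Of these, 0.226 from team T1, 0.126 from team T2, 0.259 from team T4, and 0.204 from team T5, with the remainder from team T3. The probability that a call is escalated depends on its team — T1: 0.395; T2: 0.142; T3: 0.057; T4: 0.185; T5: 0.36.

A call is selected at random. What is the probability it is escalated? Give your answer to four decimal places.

P(T3) = 1 − (0.226 + 0.126 + 0.259 + 0.204) = 0.185.
Using total probability over the partition,
P(E) = P(E|T1)·P(T1) + P(E|T2)·P(T2) + P(E|T3)·P(T3) + P(E|T4)·P(T4) + P(E|T5)·P(T5)
      = 0.395·0.226 + 0.142·0.126 + 0.057·0.185 + 0.185·0.259 + 0.36·0.204
      = 0.08927 + 0.017892 + 0.010545 + 0.047915 + 0.07344 = 0.239062

0.2391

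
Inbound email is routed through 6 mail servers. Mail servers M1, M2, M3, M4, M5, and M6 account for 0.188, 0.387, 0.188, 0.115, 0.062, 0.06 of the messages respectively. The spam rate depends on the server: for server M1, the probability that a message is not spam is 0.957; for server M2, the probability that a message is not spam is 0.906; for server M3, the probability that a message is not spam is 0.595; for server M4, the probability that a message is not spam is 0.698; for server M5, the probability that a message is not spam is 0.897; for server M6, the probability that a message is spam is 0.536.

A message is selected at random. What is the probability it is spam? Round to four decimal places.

P(S|M1) = 1 − 0.957 = 0.043.
P(S|M2) = 1 − 0.906 = 0.094.
P(S|M3) = 1 − 0.595 = 0.405.
P(S|M4) = 1 − 0.698 = 0.302.
P(S|M5) = 1 − 0.897 = 0.103.
Using total probability over the partition,
P(S) = P(S|M1)·P(M1) + P(S|M2)·P(M2) + P(S|M3)·P(M3) + P(S|M4)·P(M4) + P(S|M5)·P(M5) + P(S|M6)·P(M6)
      = 0.043·0.188 + 0.094·0.387 + 0.405·0.188 + 0.302·0.115 + 0.103·0.062 + 0.536·0.06
      = 0.008084 + 0.036378 + 0.07614 + 0.03473 + 0.006386 + 0.03216 = 0.193878

0.1939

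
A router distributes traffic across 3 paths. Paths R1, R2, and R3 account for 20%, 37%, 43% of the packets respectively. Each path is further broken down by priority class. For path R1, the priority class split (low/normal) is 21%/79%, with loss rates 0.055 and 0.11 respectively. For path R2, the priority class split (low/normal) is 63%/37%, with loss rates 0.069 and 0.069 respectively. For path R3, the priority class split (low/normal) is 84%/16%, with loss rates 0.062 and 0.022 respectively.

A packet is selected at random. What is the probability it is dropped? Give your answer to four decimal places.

P(L|R1) = 0.21·0.055 + 0.79·0.11 = 0.01155 + 0.0869 = 0.09845
P(L|R2) = 0.63·0.069 + 0.37·0.069 = 0.04347 + 0.02553 = 0.069
P(L|R3) = 0.84·0.062 + 0.16·0.022 = 0.05208 + 0.00352 = 0.0556
Then overall,
P(L) = 0.2·0.09845 + 0.37·0.069 + 0.43·0.0556
      = 0.01969 + 0.02553 + 0.023908 = 0.069128

0.0691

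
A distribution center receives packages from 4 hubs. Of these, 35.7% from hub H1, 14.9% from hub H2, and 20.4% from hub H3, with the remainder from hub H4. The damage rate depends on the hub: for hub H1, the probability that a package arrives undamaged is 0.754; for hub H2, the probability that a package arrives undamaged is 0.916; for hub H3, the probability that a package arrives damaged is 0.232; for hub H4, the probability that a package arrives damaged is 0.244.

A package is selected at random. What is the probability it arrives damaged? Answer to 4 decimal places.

P(H4) = 1 − (0.357 + 0.149 + 0.204) = 0.29.
P(D|H1) = 1 − 0.754 = 0.246.
P(D|H2) = 1 − 0.916 = 0.084.
Summing over the partition,
P(D) = P(D|H1)·P(H1) + P(D|H2)·P(H2) + P(D|H3)·P(H3) + P(D|H4)·P(H4)
      = 0.246·0.357 + 0.084·0.149 + 0.232·0.204 + 0.244·0.29
      = 0.087822 + 0.012516 + 0.047328 + 0.07076 = 0.218426

P(D) ≈ 0.2184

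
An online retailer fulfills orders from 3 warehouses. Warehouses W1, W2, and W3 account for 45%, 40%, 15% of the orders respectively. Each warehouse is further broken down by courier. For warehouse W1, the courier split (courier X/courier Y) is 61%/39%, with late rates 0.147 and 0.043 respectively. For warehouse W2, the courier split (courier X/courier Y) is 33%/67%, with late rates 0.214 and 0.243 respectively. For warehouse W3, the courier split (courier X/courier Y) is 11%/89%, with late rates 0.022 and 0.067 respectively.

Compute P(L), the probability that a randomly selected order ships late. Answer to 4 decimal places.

P(L|W1) = 0.61·0.147 + 0.39·0.043 = 0.08967 + 0.01677 = 0.10644
P(L|W2) = 0.33·0.214 + 0.67·0.243 = 0.07062 + 0.16281 = 0.23343
P(L|W3) = 0.11·0.022 + 0.89·0.067 = 0.00242 + 0.05963 = 0.06205
Then overall,
P(L) = 0.45·0.10644 + 0.4·0.23343 + 0.15·0.06205
      = 0.047898 + 0.093372 + 0.0093075 = 0.1505775

0.1506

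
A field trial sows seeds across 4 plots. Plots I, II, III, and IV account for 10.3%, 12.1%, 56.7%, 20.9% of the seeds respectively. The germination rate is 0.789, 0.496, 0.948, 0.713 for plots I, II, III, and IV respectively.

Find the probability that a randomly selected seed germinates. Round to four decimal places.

0.8278

Using total probability over the partition,
P(G) = P(G|I)·P(I) + P(G|II)·P(II) + P(G|III)·P(III) + P(G|IV)·P(IV)
      = 0.789·0.103 + 0.496·0.121 + 0.948·0.567 + 0.713·0.209
      = 0.081267 + 0.060016 + 0.537516 + 0.149017 = 0.827816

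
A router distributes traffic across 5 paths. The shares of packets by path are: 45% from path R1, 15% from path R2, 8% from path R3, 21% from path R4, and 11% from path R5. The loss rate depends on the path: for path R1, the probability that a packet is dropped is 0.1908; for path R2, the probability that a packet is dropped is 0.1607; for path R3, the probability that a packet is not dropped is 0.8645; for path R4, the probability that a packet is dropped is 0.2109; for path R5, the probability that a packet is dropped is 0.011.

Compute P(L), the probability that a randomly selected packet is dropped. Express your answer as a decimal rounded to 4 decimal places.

P(L|R3) = 1 − 0.8645 = 0.1355.
Summing over the partition,
P(L) = P(L|R1)·P(R1) + P(L|R2)·P(R2) + P(L|R3)·P(R3) + P(L|R4)·P(R4) + P(L|R5)·P(R5)
      = 0.1908·0.45 + 0.1607·0.15 + 0.1355·0.08 + 0.2109·0.21 + 0.011·0.11
      = 0.08586 + 0.024105 + 0.01084 + 0.044289 + 0.00121 = 0.166304

0.1663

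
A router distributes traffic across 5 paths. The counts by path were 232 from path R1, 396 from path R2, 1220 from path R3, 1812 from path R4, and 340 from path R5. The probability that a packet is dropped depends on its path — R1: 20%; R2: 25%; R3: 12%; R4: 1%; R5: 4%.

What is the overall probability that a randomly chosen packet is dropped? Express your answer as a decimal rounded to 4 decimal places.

Total: 232 + 396 + 1220 + 1812 + 340 = 4000.
P(R1) = 232/4000 = 0.058. P(R2) = 396/4000 = 0.099. P(R3) = 1220/4000 = 0.305. P(R4) = 1812/4000 = 0.453. P(R5) = 340/4000 = 0.085.
P(L) = P(L|R1)·P(R1) + P(L|R2)·P(R2) + P(L|R3)·P(R3) + P(L|R4)·P(R4) + P(L|R5)·P(R5)
      = 0.2·0.058 + 0.25·0.099 + 0.12·0.305 + 0.01·0.453 + 0.04·0.085
      = 0.0116 + 0.02475 + 0.0366 + 0.00453 + 0.0034 = 0.08088

P(L) ≈ 0.0809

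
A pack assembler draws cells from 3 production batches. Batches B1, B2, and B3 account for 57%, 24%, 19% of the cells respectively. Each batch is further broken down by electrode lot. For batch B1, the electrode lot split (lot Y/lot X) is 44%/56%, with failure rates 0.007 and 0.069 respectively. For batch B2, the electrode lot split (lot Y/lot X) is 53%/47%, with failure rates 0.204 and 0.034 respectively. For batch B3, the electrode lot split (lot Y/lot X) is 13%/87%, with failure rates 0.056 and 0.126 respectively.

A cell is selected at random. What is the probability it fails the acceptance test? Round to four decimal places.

0.0758

P(F|B1) = 0.44·0.007 + 0.56·0.069 = 0.00308 + 0.03864 = 0.04172
P(F|B2) = 0.53·0.204 + 0.47·0.034 = 0.10812 + 0.01598 = 0.1241
P(F|B3) = 0.13·0.056 + 0.87·0.126 = 0.00728 + 0.10962 = 0.1169
By total probability over the outer partition,
P(F) = 0.57·0.04172 + 0.24·0.1241 + 0.19·0.1169
      = 0.0237804 + 0.029784 + 0.022211 = 0.0757754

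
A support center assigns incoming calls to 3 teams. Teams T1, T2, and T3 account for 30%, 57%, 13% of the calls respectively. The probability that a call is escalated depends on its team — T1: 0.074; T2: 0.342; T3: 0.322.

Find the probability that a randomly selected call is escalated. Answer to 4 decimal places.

P(E) ≈ 0.2590

By the law of total probability,
P(E) = P(E|T1)·P(T1) + P(E|T2)·P(T2) + P(E|T3)·P(T3)
      = 0.074·0.3 + 0.342·0.57 + 0.322·0.13
      = 0.0222 + 0.19494 + 0.04186 = 0.259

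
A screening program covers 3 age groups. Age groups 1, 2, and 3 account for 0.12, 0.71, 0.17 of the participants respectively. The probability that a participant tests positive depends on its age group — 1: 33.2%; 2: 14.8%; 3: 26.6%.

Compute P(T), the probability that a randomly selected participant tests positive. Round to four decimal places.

P(T) ≈ 0.1901

By the law of total probability,
P(T) = P(T|1)·P(1) + P(T|2)·P(2) + P(T|3)·P(3)
      = 0.332·0.12 + 0.148·0.71 + 0.266·0.17
      = 0.03984 + 0.10508 + 0.04522 = 0.19014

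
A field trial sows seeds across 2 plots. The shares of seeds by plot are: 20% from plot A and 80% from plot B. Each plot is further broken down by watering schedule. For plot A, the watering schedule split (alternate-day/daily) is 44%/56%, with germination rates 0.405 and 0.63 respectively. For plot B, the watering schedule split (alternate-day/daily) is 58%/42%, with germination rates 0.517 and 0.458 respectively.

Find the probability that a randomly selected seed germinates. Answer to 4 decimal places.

P(G) ≈ 0.5000

P(G|A) = 0.44·0.405 + 0.56·0.63 = 0.1782 + 0.3528 = 0.531
P(G|B) = 0.58·0.517 + 0.42·0.458 = 0.29986 + 0.19236 = 0.49222
By total probability over the outer partition,
P(G) = 0.2·0.531 + 0.8·0.49222
      = 0.1062 + 0.393776 = 0.499976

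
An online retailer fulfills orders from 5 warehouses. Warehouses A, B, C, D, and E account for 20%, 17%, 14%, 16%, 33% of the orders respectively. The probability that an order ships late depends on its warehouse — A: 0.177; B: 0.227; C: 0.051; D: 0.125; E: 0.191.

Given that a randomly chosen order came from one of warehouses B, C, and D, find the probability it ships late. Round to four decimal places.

Let S = {B, C, D}.
P(S) = 0.17 + 0.14 + 0.16 = 0.47.
P(L ∩ S) = 0.227·0.17 + 0.051·0.14 + 0.125·0.16 = 0.03859 + 0.00714 + 0.02 = 0.06573.
P(L | S) = 0.06573 / 0.47 = 0.139851…

P(L|S) ≈ 0.1399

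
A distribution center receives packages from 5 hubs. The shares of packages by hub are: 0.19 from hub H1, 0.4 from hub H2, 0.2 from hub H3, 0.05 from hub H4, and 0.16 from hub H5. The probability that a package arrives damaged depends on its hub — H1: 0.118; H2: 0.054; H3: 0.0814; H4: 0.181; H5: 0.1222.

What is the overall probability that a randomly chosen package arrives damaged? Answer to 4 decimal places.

Summing over the partition,
P(D) = P(D|H1)·P(H1) + P(D|H2)·P(H2) + P(D|H3)·P(H3) + P(D|H4)·P(H4) + P(D|H5)·P(H5)
      = 0.118·0.19 + 0.054·0.4 + 0.0814·0.2 + 0.181·0.05 + 0.1222·0.16
      = 0.02242 + 0.0216 + 0.01628 + 0.00905 + 0.019552 = 0.088902

0.0889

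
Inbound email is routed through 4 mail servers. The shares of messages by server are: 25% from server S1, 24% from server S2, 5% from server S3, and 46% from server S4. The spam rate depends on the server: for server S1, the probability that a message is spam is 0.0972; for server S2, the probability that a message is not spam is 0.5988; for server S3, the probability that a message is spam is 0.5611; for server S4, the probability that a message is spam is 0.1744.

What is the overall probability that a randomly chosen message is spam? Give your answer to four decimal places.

P(S|S2) = 1 − 0.5988 = 0.4012.
Summing over the partition,
P(S) = P(S|S1)·P(S1) + P(S|S2)·P(S2) + P(S|S3)·P(S3) + P(S|S4)·P(S4)
      = 0.0972·0.25 + 0.4012·0.24 + 0.5611·0.05 + 0.1744·0.46
      = 0.0243 + 0.096288 + 0.028055 + 0.080224 = 0.228867

P(S) ≈ 0.2289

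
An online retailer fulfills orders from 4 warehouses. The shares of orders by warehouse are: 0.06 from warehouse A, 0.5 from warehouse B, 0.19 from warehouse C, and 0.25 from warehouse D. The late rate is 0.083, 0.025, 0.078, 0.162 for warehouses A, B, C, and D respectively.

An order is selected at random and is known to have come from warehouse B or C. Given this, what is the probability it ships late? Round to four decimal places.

Let S = {B, C}.
P(S) = 0.5 + 0.19 = 0.69.
P(L ∩ S) = 0.025·0.5 + 0.078·0.19 = 0.0125 + 0.01482 = 0.02732.
P(L | S) = 0.02732 / 0.69 = 0.039594…

0.0396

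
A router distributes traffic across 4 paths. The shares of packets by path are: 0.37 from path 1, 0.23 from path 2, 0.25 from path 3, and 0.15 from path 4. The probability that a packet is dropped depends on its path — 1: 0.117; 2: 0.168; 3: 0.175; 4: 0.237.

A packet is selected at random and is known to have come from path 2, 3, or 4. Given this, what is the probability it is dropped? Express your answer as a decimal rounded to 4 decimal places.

0.1872

Let S = {2, 3, 4}.
P(S) = 0.23 + 0.25 + 0.15 = 0.63.
P(L ∩ S) = 0.168·0.23 + 0.175·0.25 + 0.237·0.15 = 0.03864 + 0.04375 + 0.03555 = 0.11794.
P(L | S) = 0.11794 / 0.63 = 0.187206…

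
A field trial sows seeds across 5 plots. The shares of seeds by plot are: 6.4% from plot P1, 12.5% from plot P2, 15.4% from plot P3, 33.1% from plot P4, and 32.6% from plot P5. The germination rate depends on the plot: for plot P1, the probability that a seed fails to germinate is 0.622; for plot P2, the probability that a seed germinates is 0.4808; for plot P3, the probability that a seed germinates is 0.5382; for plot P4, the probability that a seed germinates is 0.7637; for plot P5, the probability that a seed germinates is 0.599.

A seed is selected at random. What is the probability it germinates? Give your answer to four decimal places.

P(G|P1) = 1 − 0.622 = 0.378.
By the law of total probability,
P(G) = P(G|P1)·P(P1) + P(G|P2)·P(P2) + P(G|P3)·P(P3) + P(G|P4)·P(P4) + P(G|P5)·P(P5)
      = 0.378·0.064 + 0.4808·0.125 + 0.5382·0.154 + 0.7637·0.331 + 0.599·0.326
      = 0.024192 + 0.0601 + 0.0828828 + 0.2527847 + 0.195274 = 0.6152335

0.6152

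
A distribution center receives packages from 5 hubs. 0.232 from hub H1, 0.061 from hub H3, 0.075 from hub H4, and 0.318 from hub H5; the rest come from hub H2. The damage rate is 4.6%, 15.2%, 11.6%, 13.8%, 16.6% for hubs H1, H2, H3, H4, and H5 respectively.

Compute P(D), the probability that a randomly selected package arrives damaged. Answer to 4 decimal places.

P(H2) = 1 − (0.232 + 0.061 + 0.075 + 0.318) = 0.314.
Using total probability over the partition,
P(D) = P(D|H1)·P(H1) + P(D|H2)·P(H2) + P(D|H3)·P(H3) + P(D|H4)·P(H4) + P(D|H5)·P(H5)
      = 0.046·0.232 + 0.152·0.314 + 0.116·0.061 + 0.138·0.075 + 0.166·0.318
      = 0.010672 + 0.047728 + 0.007076 + 0.01035 + 0.052788 = 0.128614

0.1286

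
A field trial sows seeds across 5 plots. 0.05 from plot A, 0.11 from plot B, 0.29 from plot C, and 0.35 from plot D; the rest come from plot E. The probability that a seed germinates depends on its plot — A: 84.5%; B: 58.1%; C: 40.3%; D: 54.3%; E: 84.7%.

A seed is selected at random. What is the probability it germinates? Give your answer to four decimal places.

P(G) ≈ 0.5825

P(E) = 1 − (0.05 + 0.11 + 0.29 + 0.35) = 0.2.
P(G) = P(G|A)·P(A) + P(G|B)·P(B) + P(G|C)·P(C) + P(G|D)·P(D) + P(G|E)·P(E)
      = 0.845·0.05 + 0.581·0.11 + 0.403·0.29 + 0.543·0.35 + 0.847·0.2
      = 0.04225 + 0.06391 + 0.11687 + 0.19005 + 0.1694 = 0.58248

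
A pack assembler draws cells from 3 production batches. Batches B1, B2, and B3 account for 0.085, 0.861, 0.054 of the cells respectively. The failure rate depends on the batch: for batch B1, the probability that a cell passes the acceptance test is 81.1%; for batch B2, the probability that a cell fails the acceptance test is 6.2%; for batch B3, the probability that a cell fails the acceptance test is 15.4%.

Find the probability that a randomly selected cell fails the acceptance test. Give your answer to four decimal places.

P(F) ≈ 0.0778

P(F|B1) = 1 − 0.811 = 0.189.
P(F) = P(F|B1)·P(B1) + P(F|B2)·P(B2) + P(F|B3)·P(B3)
      = 0.189·0.085 + 0.062·0.861 + 0.154·0.054
      = 0.016065 + 0.053382 + 0.008316 = 0.077763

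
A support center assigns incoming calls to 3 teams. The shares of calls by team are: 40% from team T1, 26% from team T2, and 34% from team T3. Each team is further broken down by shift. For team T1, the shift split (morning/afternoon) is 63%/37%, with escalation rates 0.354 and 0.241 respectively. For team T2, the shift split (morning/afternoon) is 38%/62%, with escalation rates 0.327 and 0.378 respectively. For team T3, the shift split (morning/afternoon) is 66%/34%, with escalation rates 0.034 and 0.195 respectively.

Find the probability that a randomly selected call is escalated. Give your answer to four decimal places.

P(E|T1) = 0.63·0.354 + 0.37·0.241 = 0.22302 + 0.08917 = 0.31219
P(E|T2) = 0.38·0.327 + 0.62·0.378 = 0.12426 + 0.23436 = 0.35862
P(E|T3) = 0.66·0.034 + 0.34·0.195 = 0.02244 + 0.0663 = 0.08874
Then overall,
P(E) = 0.4·0.31219 + 0.26·0.35862 + 0.34·0.08874
      = 0.124876 + 0.0932412 + 0.0301716 = 0.2482888

P(E) ≈ 0.2483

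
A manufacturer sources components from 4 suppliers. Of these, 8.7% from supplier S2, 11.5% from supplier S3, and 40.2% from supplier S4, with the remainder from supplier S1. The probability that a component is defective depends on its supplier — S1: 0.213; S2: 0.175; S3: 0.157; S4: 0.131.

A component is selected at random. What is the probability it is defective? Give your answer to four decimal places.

P(D) ≈ 0.1703

P(S1) = 1 − (0.087 + 0.115 + 0.402) = 0.396.
Summing over the partition,
P(D) = P(D|S1)·P(S1) + P(D|S2)·P(S2) + P(D|S3)·P(S3) + P(D|S4)·P(S4)
      = 0.213·0.396 + 0.175·0.087 + 0.157·0.115 + 0.131·0.402
      = 0.084348 + 0.015225 + 0.018055 + 0.052662 = 0.17029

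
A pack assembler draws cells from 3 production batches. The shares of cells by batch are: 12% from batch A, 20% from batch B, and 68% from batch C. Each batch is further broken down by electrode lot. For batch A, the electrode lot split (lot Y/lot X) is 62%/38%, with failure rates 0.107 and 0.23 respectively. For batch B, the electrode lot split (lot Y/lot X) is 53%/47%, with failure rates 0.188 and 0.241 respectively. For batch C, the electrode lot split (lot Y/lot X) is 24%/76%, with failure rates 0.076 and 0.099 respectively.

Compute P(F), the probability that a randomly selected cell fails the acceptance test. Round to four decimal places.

P(F|A) = 0.62·0.107 + 0.38·0.23 = 0.06634 + 0.0874 = 0.15374
P(F|B) = 0.53·0.188 + 0.47·0.241 = 0.09964 + 0.11327 = 0.21291
P(F|C) = 0.24·0.076 + 0.76·0.099 = 0.01824 + 0.07524 = 0.09348
Then overall,
P(F) = 0.12·0.15374 + 0.2·0.21291 + 0.68·0.09348
      = 0.0184488 + 0.042582 + 0.0635664 = 0.1245972

P(F) ≈ 0.1246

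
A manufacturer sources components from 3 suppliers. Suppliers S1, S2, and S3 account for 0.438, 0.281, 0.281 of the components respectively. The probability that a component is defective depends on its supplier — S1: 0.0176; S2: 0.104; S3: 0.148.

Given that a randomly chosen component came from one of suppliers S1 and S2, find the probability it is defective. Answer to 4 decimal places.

0.0514

Let S = {S1, S2}.
P(S) = 0.438 + 0.281 = 0.719.
P(D ∩ S) = 0.0176·0.438 + 0.104·0.281 = 0.0077088 + 0.029224 = 0.0369328.
P(D | S) = 0.0369328 / 0.719 = 0.051367…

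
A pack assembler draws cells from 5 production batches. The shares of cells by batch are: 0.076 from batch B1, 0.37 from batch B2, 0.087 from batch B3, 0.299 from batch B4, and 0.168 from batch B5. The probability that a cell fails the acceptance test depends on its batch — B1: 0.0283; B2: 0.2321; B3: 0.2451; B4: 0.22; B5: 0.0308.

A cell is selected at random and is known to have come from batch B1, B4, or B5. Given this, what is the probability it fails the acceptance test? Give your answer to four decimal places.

P(F|S) ≈ 0.1346

Let S = {B1, B4, B5}.
P(S) = 0.076 + 0.299 + 0.168 = 0.543.
P(F ∩ S) = 0.0283·0.076 + 0.22·0.299 + 0.0308·0.168 = 0.0021508 + 0.06578 + 0.0051744 = 0.0731052.
P(F | S) = 0.0731052 / 0.543 = 0.134632…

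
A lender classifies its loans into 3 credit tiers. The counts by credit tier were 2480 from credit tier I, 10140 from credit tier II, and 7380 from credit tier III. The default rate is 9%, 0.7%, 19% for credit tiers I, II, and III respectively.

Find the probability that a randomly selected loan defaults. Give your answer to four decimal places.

0.0848

Total: 2480 + 10140 + 7380 = 20000.
P(I) = 2480/20000 = 0.124. P(II) = 10140/20000 = 0.507. P(III) = 7380/20000 = 0.369.
By the law of total probability,
P(D) = P(D|I)·P(I) + P(D|II)·P(II) + P(D|III)·P(III)
      = 0.09·0.124 + 0.007·0.507 + 0.19·0.369
      = 0.01116 + 0.003549 + 0.07011 = 0.084819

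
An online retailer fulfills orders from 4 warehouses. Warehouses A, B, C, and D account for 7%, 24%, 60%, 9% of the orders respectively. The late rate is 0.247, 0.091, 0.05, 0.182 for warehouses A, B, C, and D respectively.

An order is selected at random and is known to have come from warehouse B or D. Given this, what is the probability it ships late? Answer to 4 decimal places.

Let S = {B, D}.
P(S) = 0.24 + 0.09 = 0.33.
P(L ∩ S) = 0.091·0.24 + 0.182·0.09 = 0.02184 + 0.01638 = 0.03822.
P(L | S) = 0.03822 / 0.33 = 0.115818…

P(L|S) ≈ 0.1158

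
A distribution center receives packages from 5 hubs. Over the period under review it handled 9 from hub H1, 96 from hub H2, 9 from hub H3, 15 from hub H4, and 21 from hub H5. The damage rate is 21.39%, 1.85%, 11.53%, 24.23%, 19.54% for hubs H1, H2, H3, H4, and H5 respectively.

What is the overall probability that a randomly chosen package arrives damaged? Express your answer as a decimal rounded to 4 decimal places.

0.0832

Total: 9 + 96 + 9 + 15 + 21 = 150.
P(H1) = 9/150 = 0.06. P(H2) = 96/150 = 0.64. P(H3) = 9/150 = 0.06. P(H4) = 15/150 = 0.1. P(H5) = 21/150 = 0.14.
By the law of total probability,
P(D) = P(D|H1)·P(H1) + P(D|H2)·P(H2) + P(D|H3)·P(H3) + P(D|H4)·P(H4) + P(D|H5)·P(H5)
      = 0.2139·0.06 + 0.0185·0.64 + 0.1153·0.06 + 0.2423·0.1 + 0.1954·0.14
      = 0.012834 + 0.01184 + 0.006918 + 0.02423 + 0.027356 = 0.083178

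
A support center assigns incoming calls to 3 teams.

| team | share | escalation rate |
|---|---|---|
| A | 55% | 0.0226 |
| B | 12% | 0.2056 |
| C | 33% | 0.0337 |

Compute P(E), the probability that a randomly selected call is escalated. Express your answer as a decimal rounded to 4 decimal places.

0.0482

By the law of total probability,
P(E) = P(E|A)·P(A) + P(E|B)·P(B) + P(E|C)·P(C)
      = 0.0226·0.55 + 0.2056·0.12 + 0.0337·0.33
      = 0.01243 + 0.024672 + 0.011121 = 0.048223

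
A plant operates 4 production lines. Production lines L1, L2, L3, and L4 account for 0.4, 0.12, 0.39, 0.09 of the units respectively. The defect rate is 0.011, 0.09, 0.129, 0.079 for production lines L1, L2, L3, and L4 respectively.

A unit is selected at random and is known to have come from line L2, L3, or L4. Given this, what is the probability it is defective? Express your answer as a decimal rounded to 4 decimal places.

0.1137

Let S = {L2, L3, L4}.
P(S) = 0.12 + 0.39 + 0.09 = 0.6.
P(D ∩ S) = 0.09·0.12 + 0.129·0.39 + 0.079·0.09 = 0.0108 + 0.05031 + 0.00711 = 0.06822.
P(D | S) = 0.06822 / 0.6 = 0.113700…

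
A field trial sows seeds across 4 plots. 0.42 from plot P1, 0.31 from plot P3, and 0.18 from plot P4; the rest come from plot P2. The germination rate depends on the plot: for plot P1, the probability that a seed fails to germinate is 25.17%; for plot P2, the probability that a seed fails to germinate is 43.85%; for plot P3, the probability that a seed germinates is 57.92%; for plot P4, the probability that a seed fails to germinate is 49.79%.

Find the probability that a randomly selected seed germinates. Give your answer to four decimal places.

0.6348

P(P2) = 1 − (0.42 + 0.31 + 0.18) = 0.09.
P(G|P1) = 1 − 0.2517 = 0.7483.
P(G|P2) = 1 − 0.4385 = 0.5615.
P(G|P4) = 1 − 0.4979 = 0.5021.
Summing over the partition,
P(G) = P(G|P1)·P(P1) + P(G|P2)·P(P2) + P(G|P3)·P(P3) + P(G|P4)·P(P4)
      = 0.7483·0.42 + 0.5615·0.09 + 0.5792·0.31 + 0.5021·0.18
      = 0.314286 + 0.050535 + 0.179552 + 0.090378 = 0.634751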